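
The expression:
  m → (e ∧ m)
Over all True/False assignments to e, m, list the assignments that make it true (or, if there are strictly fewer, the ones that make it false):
is false only for:
  e=False, m=True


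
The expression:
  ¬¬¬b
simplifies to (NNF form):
¬b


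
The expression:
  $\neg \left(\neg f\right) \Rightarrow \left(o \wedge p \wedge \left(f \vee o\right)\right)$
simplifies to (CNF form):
$\left(o \vee \neg f\right) \wedge \left(p \vee \neg f\right)$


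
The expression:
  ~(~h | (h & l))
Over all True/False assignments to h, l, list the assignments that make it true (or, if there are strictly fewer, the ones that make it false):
is true only for:
  h=True, l=False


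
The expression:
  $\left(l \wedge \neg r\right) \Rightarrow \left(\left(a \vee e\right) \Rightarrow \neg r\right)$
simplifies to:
$\text{True}$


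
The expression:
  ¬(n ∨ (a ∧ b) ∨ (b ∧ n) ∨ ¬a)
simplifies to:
a ∧ ¬b ∧ ¬n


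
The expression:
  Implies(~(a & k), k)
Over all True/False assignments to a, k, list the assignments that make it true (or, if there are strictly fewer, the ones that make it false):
is true only for:
  a=False, k=True;
  a=True, k=True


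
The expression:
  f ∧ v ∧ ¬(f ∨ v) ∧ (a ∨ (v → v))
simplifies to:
False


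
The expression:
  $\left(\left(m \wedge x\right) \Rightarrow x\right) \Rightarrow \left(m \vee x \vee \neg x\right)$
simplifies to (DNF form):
$\text{True}$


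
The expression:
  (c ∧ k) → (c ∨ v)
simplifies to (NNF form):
True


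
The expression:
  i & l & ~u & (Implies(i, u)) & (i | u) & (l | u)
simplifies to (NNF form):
False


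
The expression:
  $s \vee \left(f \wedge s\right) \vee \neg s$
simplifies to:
$\text{True}$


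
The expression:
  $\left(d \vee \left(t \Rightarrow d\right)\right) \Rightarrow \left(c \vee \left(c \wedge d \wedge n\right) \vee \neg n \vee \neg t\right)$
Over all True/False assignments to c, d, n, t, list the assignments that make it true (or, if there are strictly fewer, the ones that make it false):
is false only for:
  c=False, d=True, n=True, t=True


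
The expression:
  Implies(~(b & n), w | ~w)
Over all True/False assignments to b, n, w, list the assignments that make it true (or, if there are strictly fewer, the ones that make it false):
is always true.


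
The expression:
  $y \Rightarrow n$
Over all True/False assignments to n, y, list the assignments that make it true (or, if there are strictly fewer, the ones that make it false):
is false only for:
  n=False, y=True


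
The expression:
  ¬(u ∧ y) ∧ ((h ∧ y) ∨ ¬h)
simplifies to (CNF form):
(y ∨ ¬h) ∧ (¬u ∨ ¬y)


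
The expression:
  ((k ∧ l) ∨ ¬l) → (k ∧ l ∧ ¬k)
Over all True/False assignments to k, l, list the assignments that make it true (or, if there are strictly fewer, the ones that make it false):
is true only for:
  k=False, l=True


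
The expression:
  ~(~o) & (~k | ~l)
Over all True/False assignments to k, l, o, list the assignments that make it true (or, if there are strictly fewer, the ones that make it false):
is true only for:
  k=False, l=False, o=True;
  k=False, l=True, o=True;
  k=True, l=False, o=True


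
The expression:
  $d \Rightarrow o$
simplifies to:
$o \vee \neg d$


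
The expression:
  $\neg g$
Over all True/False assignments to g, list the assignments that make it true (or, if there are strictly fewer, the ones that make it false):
is true only for:
  g=False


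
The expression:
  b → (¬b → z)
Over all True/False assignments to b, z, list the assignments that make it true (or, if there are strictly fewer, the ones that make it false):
is always true.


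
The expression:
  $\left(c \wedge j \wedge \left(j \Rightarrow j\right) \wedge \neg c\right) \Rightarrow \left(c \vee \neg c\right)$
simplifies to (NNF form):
$\text{True}$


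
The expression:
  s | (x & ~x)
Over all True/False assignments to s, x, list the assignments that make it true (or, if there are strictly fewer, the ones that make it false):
is true only for:
  s=True, x=False;
  s=True, x=True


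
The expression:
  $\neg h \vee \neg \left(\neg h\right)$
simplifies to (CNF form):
$\text{True}$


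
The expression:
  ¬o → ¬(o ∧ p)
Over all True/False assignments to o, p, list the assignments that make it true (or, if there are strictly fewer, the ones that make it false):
is always true.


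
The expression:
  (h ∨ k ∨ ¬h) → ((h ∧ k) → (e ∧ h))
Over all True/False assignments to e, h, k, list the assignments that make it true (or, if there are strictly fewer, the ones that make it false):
is false only for:
  e=False, h=True, k=True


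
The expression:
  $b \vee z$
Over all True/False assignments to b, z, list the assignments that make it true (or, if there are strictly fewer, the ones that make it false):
is false only for:
  b=False, z=False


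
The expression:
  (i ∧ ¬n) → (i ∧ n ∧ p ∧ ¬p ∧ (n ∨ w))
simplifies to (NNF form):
n ∨ ¬i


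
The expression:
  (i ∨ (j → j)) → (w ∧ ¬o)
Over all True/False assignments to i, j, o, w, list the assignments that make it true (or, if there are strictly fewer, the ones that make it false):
is true only for:
  i=False, j=False, o=False, w=True;
  i=False, j=True, o=False, w=True;
  i=True, j=False, o=False, w=True;
  i=True, j=True, o=False, w=True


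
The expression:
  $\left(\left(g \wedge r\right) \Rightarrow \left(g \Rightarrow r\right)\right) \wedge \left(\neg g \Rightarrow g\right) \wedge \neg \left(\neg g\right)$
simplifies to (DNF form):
$g$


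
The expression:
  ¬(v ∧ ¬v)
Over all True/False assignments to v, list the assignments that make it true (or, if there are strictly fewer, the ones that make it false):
is always true.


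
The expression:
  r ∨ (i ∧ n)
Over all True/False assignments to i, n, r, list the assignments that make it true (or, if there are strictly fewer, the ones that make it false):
is false only for:
  i=False, n=False, r=False;
  i=False, n=True, r=False;
  i=True, n=False, r=False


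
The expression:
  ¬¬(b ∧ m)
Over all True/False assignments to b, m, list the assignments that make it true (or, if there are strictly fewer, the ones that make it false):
is true only for:
  b=True, m=True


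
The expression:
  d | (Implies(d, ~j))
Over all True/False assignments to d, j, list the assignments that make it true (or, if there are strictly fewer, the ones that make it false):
is always true.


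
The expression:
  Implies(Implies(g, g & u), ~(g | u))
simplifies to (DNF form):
~u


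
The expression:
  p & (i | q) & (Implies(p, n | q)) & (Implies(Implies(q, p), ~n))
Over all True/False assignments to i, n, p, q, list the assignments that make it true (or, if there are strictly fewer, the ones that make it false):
is true only for:
  i=False, n=False, p=True, q=True;
  i=True, n=False, p=True, q=True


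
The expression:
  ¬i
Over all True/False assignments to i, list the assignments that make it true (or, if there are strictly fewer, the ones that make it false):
is true only for:
  i=False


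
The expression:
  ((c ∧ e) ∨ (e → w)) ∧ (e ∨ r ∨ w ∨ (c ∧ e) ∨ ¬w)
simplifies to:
c ∨ w ∨ ¬e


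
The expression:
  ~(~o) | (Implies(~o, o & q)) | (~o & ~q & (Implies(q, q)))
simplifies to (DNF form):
o | ~q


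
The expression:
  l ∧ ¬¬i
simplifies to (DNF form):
i ∧ l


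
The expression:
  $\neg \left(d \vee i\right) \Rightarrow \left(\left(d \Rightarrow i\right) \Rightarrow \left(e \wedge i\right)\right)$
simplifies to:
$d \vee i$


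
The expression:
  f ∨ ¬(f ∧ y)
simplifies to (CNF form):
True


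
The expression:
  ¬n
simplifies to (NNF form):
¬n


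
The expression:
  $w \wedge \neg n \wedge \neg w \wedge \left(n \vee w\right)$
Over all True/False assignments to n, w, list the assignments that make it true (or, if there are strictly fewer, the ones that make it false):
is never true.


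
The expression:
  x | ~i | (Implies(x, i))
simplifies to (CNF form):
True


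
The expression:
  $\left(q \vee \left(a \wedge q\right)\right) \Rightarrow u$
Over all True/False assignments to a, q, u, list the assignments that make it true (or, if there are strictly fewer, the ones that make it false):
is false only for:
  a=False, q=True, u=False;
  a=True, q=True, u=False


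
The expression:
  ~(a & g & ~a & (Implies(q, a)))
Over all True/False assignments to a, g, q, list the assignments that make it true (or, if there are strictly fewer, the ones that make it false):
is always true.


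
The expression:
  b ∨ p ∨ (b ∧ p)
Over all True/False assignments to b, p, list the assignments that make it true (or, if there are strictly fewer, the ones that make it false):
is false only for:
  b=False, p=False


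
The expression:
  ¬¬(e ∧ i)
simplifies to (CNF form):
e ∧ i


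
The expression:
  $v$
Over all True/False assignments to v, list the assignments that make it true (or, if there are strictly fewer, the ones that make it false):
is true only for:
  v=True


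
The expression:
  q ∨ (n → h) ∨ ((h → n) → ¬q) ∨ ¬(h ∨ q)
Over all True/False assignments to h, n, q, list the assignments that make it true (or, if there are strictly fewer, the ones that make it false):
is always true.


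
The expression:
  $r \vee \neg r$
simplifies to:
$\text{True}$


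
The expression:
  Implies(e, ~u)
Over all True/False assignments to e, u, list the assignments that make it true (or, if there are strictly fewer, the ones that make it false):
is false only for:
  e=True, u=True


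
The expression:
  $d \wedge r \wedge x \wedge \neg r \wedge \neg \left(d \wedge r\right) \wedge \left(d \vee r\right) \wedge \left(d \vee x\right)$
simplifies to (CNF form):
$\text{False}$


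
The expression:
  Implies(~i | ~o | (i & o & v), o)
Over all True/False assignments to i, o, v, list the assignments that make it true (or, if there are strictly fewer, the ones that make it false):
is true only for:
  i=False, o=True, v=False;
  i=False, o=True, v=True;
  i=True, o=True, v=False;
  i=True, o=True, v=True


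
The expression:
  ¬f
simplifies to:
¬f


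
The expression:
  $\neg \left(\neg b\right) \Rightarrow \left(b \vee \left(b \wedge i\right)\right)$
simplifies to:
$\text{True}$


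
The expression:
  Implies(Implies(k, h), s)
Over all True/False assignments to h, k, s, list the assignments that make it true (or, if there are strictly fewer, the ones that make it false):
is false only for:
  h=False, k=False, s=False;
  h=True, k=False, s=False;
  h=True, k=True, s=False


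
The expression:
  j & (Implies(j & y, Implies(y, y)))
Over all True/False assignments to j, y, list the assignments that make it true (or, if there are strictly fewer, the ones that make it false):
is true only for:
  j=True, y=False;
  j=True, y=True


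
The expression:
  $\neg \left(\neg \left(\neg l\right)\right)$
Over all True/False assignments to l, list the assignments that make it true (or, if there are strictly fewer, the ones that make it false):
is true only for:
  l=False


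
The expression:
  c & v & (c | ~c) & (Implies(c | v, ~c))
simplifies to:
False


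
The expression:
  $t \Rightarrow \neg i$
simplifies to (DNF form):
$\neg i \vee \neg t$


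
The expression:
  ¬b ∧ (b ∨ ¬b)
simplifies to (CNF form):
¬b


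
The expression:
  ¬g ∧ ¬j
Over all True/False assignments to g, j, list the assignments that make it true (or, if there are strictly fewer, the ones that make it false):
is true only for:
  g=False, j=False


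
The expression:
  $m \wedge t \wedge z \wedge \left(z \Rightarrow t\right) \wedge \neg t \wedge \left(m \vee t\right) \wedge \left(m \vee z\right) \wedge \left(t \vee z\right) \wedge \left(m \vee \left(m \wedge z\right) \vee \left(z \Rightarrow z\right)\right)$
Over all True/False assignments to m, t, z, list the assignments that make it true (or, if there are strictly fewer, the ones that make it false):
is never true.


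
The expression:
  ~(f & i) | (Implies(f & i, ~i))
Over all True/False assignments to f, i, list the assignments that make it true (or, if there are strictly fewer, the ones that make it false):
is false only for:
  f=True, i=True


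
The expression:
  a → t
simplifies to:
t ∨ ¬a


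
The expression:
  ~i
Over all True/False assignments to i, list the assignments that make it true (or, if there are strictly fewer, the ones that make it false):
is true only for:
  i=False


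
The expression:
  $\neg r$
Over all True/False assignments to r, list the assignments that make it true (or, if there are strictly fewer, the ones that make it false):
is true only for:
  r=False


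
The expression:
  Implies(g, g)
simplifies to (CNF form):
True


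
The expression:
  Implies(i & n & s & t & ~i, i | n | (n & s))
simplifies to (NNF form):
True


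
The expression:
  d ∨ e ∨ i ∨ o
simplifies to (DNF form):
d ∨ e ∨ i ∨ o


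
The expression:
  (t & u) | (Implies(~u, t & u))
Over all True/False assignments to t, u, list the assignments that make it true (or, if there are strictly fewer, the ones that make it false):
is true only for:
  t=False, u=True;
  t=True, u=True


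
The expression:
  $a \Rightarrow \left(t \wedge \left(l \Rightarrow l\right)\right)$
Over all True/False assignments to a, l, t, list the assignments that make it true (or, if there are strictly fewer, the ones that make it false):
is false only for:
  a=True, l=False, t=False;
  a=True, l=True, t=False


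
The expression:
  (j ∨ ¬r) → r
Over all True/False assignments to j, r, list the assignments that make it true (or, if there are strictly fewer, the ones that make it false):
is true only for:
  j=False, r=True;
  j=True, r=True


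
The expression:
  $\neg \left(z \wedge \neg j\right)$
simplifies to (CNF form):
$j \vee \neg z$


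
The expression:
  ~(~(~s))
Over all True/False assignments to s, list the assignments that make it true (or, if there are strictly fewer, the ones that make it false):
is true only for:
  s=False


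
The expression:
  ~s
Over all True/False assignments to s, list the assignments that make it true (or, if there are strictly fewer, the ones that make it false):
is true only for:
  s=False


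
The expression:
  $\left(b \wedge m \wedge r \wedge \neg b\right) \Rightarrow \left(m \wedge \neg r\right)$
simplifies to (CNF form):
$\text{True}$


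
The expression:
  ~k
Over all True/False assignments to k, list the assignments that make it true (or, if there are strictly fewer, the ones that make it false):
is true only for:
  k=False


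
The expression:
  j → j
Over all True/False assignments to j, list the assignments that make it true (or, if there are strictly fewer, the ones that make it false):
is always true.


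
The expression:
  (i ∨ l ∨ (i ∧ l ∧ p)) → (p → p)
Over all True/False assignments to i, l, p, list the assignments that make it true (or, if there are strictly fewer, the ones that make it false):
is always true.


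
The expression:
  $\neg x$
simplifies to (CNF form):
$\neg x$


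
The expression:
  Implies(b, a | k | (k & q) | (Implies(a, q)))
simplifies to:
True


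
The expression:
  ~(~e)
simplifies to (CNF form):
e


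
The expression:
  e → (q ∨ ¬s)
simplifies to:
q ∨ ¬e ∨ ¬s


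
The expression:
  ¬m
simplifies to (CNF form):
¬m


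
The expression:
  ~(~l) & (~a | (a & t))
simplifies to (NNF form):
l & (t | ~a)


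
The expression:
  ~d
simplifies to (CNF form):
~d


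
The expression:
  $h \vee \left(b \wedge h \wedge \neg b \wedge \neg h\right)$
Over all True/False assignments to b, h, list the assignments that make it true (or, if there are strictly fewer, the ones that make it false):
is true only for:
  b=False, h=True;
  b=True, h=True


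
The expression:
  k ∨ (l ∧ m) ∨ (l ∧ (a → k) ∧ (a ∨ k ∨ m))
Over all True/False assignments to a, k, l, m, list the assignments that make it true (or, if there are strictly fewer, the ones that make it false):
is false only for:
  a=False, k=False, l=False, m=False;
  a=False, k=False, l=False, m=True;
  a=False, k=False, l=True, m=False;
  a=True, k=False, l=False, m=False;
  a=True, k=False, l=False, m=True;
  a=True, k=False, l=True, m=False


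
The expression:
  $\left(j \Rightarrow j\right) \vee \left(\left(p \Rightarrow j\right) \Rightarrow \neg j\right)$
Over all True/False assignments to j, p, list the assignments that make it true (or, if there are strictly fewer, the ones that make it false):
is always true.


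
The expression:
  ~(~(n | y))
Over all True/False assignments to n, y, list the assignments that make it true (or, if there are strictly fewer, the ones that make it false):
is false only for:
  n=False, y=False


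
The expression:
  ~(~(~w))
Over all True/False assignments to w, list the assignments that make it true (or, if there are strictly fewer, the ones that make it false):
is true only for:
  w=False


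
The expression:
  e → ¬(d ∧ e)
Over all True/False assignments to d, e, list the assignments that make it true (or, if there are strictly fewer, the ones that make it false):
is false only for:
  d=True, e=True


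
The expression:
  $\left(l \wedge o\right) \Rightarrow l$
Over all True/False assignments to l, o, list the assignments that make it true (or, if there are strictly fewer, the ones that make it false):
is always true.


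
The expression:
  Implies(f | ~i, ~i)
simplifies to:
~f | ~i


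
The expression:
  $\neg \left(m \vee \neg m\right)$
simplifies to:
$\text{False}$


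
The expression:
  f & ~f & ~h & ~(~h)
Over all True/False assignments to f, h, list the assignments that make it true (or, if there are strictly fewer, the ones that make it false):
is never true.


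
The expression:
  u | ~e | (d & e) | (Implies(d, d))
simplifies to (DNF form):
True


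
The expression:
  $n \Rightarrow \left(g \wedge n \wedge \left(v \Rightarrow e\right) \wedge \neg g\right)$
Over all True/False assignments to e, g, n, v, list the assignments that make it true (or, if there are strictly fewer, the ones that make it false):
is true only for:
  e=False, g=False, n=False, v=False;
  e=False, g=False, n=False, v=True;
  e=False, g=True, n=False, v=False;
  e=False, g=True, n=False, v=True;
  e=True, g=False, n=False, v=False;
  e=True, g=False, n=False, v=True;
  e=True, g=True, n=False, v=False;
  e=True, g=True, n=False, v=True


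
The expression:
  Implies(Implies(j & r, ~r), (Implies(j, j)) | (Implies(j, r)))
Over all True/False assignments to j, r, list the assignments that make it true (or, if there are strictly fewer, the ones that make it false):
is always true.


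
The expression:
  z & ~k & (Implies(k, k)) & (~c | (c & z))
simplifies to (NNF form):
z & ~k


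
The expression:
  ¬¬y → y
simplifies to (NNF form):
True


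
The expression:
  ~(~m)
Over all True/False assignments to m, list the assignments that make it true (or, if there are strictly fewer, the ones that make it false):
is true only for:
  m=True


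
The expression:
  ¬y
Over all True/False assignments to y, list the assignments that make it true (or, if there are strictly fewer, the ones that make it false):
is true only for:
  y=False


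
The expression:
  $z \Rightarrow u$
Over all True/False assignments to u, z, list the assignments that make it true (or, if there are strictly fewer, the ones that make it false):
is false only for:
  u=False, z=True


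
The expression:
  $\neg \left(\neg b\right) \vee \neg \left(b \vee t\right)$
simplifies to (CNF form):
$b \vee \neg t$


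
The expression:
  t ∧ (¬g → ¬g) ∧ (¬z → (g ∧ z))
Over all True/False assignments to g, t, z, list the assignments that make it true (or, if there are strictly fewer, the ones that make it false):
is true only for:
  g=False, t=True, z=True;
  g=True, t=True, z=True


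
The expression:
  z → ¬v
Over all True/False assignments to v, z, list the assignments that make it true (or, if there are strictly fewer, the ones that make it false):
is false only for:
  v=True, z=True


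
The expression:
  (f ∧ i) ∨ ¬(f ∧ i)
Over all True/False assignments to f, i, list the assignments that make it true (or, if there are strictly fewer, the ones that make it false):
is always true.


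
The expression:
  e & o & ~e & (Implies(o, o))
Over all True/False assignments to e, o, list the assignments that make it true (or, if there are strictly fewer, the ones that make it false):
is never true.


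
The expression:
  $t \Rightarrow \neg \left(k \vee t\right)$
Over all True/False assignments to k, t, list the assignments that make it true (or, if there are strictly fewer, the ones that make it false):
is true only for:
  k=False, t=False;
  k=True, t=False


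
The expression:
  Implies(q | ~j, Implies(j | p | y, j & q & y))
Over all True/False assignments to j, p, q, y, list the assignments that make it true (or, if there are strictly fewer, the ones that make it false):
is true only for:
  j=False, p=False, q=False, y=False;
  j=False, p=False, q=True, y=False;
  j=True, p=False, q=False, y=False;
  j=True, p=False, q=False, y=True;
  j=True, p=False, q=True, y=True;
  j=True, p=True, q=False, y=False;
  j=True, p=True, q=False, y=True;
  j=True, p=True, q=True, y=True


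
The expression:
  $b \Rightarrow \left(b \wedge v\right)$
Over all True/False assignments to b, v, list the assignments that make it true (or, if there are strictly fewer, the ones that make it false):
is false only for:
  b=True, v=False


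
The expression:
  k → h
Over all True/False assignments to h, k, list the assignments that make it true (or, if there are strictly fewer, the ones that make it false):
is false only for:
  h=False, k=True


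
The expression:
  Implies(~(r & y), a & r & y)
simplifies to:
r & y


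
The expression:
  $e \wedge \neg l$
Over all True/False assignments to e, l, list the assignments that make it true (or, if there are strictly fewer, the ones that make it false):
is true only for:
  e=True, l=False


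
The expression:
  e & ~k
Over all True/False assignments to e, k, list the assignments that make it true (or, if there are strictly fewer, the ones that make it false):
is true only for:
  e=True, k=False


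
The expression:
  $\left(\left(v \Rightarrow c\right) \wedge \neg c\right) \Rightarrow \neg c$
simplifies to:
$\text{True}$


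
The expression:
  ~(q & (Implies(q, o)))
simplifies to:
~o | ~q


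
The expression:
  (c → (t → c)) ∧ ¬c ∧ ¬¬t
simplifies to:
t ∧ ¬c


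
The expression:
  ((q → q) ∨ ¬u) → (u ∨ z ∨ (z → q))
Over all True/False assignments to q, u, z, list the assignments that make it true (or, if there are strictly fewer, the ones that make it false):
is always true.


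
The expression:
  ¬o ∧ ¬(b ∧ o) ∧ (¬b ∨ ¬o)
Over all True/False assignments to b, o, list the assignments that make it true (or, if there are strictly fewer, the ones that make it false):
is true only for:
  b=False, o=False;
  b=True, o=False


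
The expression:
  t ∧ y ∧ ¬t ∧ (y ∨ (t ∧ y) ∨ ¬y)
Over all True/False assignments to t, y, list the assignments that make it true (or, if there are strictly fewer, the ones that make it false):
is never true.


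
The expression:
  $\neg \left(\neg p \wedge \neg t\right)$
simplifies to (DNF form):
$p \vee t$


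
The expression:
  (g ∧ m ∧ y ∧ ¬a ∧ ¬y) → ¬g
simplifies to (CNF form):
True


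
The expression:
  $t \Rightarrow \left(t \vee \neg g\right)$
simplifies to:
$\text{True}$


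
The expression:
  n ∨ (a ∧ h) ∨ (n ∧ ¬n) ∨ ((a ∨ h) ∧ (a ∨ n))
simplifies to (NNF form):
a ∨ n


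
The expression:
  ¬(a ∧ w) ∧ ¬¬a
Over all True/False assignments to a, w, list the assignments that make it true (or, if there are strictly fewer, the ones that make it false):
is true only for:
  a=True, w=False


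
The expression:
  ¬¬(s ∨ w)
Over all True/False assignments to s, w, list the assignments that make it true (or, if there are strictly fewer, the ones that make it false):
is false only for:
  s=False, w=False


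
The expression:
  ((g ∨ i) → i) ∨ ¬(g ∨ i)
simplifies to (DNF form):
i ∨ ¬g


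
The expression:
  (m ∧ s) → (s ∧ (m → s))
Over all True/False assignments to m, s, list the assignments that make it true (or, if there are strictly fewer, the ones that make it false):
is always true.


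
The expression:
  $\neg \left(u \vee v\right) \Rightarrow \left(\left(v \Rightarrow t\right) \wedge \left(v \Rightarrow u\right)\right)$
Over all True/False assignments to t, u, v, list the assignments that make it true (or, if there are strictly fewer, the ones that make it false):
is always true.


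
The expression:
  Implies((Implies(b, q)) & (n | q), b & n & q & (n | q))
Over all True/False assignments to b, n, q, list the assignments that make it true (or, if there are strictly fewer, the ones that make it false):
is true only for:
  b=False, n=False, q=False;
  b=True, n=False, q=False;
  b=True, n=True, q=False;
  b=True, n=True, q=True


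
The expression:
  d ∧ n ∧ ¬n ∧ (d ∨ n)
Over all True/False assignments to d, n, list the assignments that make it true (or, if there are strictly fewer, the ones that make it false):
is never true.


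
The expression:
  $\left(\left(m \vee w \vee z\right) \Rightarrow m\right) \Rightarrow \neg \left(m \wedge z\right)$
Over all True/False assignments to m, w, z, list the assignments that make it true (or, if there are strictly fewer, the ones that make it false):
is false only for:
  m=True, w=False, z=True;
  m=True, w=True, z=True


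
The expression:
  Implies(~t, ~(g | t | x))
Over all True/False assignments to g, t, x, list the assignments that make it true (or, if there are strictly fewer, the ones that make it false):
is false only for:
  g=False, t=False, x=True;
  g=True, t=False, x=False;
  g=True, t=False, x=True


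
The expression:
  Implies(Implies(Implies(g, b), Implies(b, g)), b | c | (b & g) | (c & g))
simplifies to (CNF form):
b | c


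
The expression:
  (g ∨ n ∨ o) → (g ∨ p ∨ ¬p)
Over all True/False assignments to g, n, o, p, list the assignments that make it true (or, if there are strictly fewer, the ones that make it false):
is always true.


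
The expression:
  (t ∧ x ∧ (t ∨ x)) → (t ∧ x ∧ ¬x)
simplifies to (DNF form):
¬t ∨ ¬x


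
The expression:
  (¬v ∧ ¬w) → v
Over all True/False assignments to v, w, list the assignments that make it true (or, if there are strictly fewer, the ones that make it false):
is false only for:
  v=False, w=False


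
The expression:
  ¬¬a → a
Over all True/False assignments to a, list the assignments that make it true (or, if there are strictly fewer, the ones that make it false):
is always true.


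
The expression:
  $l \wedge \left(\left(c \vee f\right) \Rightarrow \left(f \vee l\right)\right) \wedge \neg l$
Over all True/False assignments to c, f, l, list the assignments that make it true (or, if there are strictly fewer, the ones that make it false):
is never true.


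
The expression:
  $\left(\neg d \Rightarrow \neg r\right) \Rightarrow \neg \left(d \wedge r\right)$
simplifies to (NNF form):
$\neg d \vee \neg r$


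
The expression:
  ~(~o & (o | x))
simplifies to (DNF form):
o | ~x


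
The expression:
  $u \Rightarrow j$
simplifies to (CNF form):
$j \vee \neg u$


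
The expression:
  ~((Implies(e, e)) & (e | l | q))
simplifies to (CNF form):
~e & ~l & ~q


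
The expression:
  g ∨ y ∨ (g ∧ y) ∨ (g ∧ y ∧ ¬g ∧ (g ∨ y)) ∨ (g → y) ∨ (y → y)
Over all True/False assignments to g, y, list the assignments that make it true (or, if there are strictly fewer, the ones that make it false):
is always true.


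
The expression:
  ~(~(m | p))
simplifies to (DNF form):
m | p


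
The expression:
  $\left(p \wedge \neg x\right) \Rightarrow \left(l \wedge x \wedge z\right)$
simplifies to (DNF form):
$x \vee \neg p$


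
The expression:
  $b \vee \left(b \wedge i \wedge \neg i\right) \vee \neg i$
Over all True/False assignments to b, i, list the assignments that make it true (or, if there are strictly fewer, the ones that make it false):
is false only for:
  b=False, i=True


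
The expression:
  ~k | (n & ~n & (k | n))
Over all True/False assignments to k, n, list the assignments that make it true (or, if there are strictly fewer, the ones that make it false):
is true only for:
  k=False, n=False;
  k=False, n=True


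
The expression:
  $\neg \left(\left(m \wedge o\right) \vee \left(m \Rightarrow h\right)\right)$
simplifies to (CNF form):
$m \wedge \neg h \wedge \neg o$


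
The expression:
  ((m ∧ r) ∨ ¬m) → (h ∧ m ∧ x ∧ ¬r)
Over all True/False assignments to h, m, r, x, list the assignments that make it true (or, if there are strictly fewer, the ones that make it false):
is true only for:
  h=False, m=True, r=False, x=False;
  h=False, m=True, r=False, x=True;
  h=True, m=True, r=False, x=False;
  h=True, m=True, r=False, x=True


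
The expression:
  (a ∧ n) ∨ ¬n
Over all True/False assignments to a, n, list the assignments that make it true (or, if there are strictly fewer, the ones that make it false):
is false only for:
  a=False, n=True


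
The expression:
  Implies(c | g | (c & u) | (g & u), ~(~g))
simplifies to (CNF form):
g | ~c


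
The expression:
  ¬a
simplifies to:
¬a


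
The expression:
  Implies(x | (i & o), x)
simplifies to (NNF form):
x | ~i | ~o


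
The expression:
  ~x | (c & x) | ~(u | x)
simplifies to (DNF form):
c | ~x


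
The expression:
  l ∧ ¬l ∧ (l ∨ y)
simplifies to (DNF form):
False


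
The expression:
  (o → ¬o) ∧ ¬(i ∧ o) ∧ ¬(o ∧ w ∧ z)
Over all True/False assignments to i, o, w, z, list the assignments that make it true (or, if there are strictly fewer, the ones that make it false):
is true only for:
  i=False, o=False, w=False, z=False;
  i=False, o=False, w=False, z=True;
  i=False, o=False, w=True, z=False;
  i=False, o=False, w=True, z=True;
  i=True, o=False, w=False, z=False;
  i=True, o=False, w=False, z=True;
  i=True, o=False, w=True, z=False;
  i=True, o=False, w=True, z=True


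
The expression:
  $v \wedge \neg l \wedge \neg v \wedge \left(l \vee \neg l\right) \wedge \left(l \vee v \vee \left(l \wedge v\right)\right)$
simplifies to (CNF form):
$\text{False}$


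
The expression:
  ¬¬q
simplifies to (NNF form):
q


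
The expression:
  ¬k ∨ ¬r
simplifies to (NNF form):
¬k ∨ ¬r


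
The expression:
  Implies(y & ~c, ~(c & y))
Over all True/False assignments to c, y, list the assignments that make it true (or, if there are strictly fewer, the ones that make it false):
is always true.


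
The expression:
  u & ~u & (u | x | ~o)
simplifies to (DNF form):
False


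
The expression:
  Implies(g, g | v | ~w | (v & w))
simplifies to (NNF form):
True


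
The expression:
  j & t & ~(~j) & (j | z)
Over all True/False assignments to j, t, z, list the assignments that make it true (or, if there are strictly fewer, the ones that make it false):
is true only for:
  j=True, t=True, z=False;
  j=True, t=True, z=True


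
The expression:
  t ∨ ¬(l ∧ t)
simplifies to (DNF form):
True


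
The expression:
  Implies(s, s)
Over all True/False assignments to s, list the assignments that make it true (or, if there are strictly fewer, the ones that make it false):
is always true.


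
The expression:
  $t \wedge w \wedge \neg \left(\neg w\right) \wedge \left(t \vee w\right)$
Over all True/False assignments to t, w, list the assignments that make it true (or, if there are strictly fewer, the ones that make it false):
is true only for:
  t=True, w=True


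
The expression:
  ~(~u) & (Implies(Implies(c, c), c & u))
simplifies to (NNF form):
c & u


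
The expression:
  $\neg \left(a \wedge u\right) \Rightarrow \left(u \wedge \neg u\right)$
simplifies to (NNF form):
$a \wedge u$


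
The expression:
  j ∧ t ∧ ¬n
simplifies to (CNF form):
j ∧ t ∧ ¬n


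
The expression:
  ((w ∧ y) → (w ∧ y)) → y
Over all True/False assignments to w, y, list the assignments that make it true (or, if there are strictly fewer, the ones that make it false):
is true only for:
  w=False, y=True;
  w=True, y=True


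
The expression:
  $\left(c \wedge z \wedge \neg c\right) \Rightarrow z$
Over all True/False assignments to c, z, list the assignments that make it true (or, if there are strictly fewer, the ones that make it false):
is always true.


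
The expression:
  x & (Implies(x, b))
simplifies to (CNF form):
b & x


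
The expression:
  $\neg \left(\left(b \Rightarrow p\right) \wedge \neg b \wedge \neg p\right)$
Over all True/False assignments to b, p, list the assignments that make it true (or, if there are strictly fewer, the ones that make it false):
is false only for:
  b=False, p=False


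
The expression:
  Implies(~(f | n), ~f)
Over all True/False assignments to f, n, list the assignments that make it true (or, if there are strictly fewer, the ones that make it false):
is always true.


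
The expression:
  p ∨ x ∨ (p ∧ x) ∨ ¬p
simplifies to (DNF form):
True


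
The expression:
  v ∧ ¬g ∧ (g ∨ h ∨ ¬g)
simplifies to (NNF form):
v ∧ ¬g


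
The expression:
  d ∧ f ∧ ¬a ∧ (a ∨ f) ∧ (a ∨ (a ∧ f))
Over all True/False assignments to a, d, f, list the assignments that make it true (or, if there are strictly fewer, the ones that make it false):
is never true.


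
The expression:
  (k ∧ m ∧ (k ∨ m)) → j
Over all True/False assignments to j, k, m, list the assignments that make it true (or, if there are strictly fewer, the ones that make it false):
is false only for:
  j=False, k=True, m=True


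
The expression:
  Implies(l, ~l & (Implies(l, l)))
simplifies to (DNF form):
~l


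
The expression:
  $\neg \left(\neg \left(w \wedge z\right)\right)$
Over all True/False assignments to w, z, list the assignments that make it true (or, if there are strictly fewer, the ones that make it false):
is true only for:
  w=True, z=True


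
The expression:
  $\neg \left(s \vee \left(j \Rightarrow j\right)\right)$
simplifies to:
$\text{False}$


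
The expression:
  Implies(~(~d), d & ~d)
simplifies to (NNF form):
~d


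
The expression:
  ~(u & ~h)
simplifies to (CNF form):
h | ~u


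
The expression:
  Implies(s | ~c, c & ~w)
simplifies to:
c & (~s | ~w)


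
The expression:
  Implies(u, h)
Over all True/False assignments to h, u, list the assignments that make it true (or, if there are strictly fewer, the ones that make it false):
is false only for:
  h=False, u=True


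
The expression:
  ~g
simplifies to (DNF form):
~g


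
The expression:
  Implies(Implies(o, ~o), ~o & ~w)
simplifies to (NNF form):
o | ~w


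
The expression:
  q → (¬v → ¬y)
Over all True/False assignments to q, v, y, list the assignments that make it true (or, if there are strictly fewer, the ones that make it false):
is false only for:
  q=True, v=False, y=True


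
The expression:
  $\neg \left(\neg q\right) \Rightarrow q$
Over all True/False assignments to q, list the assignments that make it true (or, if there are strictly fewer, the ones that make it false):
is always true.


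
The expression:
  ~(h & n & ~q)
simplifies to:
q | ~h | ~n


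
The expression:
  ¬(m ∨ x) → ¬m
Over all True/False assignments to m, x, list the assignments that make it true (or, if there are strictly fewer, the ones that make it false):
is always true.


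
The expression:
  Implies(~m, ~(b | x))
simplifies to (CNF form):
(m | ~b) & (m | ~x)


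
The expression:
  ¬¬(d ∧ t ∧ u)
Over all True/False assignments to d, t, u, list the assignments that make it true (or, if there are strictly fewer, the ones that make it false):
is true only for:
  d=True, t=True, u=True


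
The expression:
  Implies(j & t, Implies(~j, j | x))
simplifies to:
True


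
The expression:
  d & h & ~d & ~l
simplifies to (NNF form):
False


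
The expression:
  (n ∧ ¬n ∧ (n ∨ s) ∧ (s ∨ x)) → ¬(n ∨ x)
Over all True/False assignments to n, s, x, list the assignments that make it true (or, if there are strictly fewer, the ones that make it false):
is always true.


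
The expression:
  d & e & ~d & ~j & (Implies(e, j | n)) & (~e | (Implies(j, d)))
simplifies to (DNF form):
False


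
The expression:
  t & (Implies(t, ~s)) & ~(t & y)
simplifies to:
t & ~s & ~y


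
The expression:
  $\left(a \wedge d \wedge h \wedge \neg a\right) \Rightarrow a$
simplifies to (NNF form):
$\text{True}$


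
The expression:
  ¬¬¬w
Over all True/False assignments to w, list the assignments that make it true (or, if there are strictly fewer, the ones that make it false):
is true only for:
  w=False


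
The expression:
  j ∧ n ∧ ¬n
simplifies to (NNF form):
False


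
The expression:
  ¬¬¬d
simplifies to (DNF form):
¬d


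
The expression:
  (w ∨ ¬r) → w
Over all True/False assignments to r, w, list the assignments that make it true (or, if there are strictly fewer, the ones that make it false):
is false only for:
  r=False, w=False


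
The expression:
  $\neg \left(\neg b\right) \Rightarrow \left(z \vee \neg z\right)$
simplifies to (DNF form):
$\text{True}$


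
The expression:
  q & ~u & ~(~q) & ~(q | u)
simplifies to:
False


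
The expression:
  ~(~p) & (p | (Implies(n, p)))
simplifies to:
p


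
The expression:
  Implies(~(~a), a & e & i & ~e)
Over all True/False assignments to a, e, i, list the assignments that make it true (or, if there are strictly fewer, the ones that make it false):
is true only for:
  a=False, e=False, i=False;
  a=False, e=False, i=True;
  a=False, e=True, i=False;
  a=False, e=True, i=True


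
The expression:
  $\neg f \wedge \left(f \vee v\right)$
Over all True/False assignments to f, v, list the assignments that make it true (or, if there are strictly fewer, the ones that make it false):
is true only for:
  f=False, v=True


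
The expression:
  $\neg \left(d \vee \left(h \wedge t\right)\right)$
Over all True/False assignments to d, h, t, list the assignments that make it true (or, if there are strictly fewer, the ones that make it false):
is true only for:
  d=False, h=False, t=False;
  d=False, h=False, t=True;
  d=False, h=True, t=False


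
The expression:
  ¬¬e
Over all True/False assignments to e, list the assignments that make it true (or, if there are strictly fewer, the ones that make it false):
is true only for:
  e=True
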